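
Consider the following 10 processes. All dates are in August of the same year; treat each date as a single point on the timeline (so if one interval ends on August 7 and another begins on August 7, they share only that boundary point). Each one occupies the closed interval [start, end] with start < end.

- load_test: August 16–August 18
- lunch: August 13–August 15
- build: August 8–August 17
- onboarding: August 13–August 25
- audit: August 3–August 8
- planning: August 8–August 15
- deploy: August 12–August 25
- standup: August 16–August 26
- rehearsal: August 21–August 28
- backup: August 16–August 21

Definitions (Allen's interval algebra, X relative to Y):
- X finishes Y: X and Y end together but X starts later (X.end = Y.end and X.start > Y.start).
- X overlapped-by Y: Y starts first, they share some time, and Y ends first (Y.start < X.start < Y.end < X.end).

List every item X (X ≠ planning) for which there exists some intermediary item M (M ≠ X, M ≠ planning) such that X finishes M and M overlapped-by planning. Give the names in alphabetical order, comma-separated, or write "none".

Target planning = [August 8, August 15].
Intermediaries M with M overlapped-by planning: deploy, onboarding.
Via deploy — items with X finishes deploy: onboarding.
Via onboarding — items with X finishes onboarding: none.
Union: onboarding.

onboarding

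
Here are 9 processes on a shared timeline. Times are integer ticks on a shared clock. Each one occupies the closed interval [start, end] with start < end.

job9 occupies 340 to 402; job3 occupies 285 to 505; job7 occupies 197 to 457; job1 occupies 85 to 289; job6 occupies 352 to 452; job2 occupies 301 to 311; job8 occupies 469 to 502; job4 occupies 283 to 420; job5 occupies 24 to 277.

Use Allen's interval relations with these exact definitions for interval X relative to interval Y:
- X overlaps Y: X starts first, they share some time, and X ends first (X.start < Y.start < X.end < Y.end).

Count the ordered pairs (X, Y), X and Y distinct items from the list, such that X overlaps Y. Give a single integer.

Checking all 72 ordered pairs for relation 'overlaps'; matching pairs in alphabetical order:
(job1, job3): job1 overlaps job3 ✓
(job1, job4): job1 overlaps job4 ✓
(job1, job7): job1 overlaps job7 ✓
(job4, job3): job4 overlaps job3 ✓
(job4, job6): job4 overlaps job6 ✓
(job5, job1): job5 overlaps job1 ✓
(job5, job7): job5 overlaps job7 ✓
(job7, job3): job7 overlaps job3 ✓
(job9, job6): job9 overlaps job6 ✓
Count: 9.

9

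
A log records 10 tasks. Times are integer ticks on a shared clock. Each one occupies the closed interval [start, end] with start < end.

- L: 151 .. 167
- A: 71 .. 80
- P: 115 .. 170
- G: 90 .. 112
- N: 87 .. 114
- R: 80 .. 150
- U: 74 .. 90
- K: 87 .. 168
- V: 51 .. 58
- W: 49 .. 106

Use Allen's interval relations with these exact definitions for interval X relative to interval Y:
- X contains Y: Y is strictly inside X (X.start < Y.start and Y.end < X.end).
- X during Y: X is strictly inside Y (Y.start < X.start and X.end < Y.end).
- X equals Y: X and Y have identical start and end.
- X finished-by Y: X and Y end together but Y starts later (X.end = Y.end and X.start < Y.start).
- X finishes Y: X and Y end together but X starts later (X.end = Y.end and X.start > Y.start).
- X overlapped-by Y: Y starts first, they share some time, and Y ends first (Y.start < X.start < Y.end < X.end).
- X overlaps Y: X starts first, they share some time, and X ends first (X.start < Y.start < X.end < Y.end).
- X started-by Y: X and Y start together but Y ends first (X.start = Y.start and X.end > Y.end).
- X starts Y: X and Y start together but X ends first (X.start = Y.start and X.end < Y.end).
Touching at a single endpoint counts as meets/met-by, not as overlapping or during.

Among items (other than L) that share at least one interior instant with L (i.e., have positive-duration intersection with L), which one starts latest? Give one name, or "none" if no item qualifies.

Target L = [151, 167].
A [71, 80] → before → excluded.
G [90, 112] → before → excluded.
K [87, 168] → contains → candidate.
N [87, 114] → before → excluded.
P [115, 170] → contains → candidate.
R [80, 150] → before → excluded.
U [74, 90] → before → excluded.
V [51, 58] → before → excluded.
W [49, 106] → before → excluded.
Among candidates, latest start is 115 → P.

P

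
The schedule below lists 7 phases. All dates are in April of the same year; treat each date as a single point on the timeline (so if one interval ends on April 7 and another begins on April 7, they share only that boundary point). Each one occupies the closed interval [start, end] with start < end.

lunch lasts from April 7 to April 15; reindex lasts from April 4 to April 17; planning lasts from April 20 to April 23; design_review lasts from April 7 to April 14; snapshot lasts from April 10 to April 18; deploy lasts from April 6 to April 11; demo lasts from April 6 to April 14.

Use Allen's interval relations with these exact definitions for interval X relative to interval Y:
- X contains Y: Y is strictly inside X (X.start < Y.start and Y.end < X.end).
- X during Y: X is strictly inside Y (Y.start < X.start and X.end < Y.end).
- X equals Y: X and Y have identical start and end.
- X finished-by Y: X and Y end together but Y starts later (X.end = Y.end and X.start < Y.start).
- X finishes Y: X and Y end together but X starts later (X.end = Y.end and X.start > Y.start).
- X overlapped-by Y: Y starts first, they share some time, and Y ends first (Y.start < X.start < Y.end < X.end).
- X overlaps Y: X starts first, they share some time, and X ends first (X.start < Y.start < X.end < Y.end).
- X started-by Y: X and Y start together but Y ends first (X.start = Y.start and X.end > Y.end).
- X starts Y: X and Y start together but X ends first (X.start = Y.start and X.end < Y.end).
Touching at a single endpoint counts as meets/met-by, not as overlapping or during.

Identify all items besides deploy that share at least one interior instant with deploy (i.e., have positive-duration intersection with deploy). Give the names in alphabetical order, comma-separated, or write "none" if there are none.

Target deploy = [April 6, April 11].
demo [April 6, April 14] → started-by → yes.
design_review [April 7, April 14] → overlapped-by → yes.
lunch [April 7, April 15] → overlapped-by → yes.
planning [April 20, April 23] → after → no.
reindex [April 4, April 17] → contains → yes.
snapshot [April 10, April 18] → overlapped-by → yes.
Result: demo, design_review, lunch, reindex, snapshot.

demo, design_review, lunch, reindex, snapshot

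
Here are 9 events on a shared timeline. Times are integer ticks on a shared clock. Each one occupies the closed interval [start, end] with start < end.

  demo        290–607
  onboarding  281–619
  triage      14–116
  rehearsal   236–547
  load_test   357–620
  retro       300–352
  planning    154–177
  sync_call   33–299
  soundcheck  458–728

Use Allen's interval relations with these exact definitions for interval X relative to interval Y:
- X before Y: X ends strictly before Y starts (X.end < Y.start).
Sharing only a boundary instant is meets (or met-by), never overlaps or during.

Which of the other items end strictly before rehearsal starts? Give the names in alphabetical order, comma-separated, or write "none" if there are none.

Target rehearsal = [236, 547].
demo [290, 607] → overlapped-by → no.
load_test [357, 620] → overlapped-by → no.
onboarding [281, 619] → overlapped-by → no.
planning [154, 177] → before → yes.
retro [300, 352] → during → no.
soundcheck [458, 728] → overlapped-by → no.
sync_call [33, 299] → overlaps → no.
triage [14, 116] → before → yes.
Result: planning, triage.

planning, triage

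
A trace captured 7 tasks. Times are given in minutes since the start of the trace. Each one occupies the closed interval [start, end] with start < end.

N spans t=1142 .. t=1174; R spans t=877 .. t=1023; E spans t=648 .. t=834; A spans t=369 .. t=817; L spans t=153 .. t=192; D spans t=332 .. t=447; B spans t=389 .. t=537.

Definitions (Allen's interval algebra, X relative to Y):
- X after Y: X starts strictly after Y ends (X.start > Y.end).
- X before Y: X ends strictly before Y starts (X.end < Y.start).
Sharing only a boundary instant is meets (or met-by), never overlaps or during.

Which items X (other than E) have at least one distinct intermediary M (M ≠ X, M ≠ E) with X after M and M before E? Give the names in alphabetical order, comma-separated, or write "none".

A, B, D, N, R

Target E = [t=648, t=834].
Intermediaries M with M before E: B, D, L.
Via B — items with X after B: N, R.
Via D — items with X after D: N, R.
Via L — items with X after L: A, B, D, N, R.
Union: A, B, D, N, R.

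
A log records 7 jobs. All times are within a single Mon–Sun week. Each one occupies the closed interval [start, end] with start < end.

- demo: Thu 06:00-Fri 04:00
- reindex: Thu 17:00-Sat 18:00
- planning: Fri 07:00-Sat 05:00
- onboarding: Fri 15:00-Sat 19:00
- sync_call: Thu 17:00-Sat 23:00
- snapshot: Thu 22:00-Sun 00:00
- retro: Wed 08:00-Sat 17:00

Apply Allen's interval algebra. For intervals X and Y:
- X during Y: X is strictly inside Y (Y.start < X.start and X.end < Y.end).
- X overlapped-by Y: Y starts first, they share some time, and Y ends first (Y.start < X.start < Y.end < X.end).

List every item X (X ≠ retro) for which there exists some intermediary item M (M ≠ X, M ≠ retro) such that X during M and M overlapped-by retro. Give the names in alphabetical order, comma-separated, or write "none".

onboarding, planning

Target retro = [Wed 08:00, Sat 17:00].
Intermediaries M with M overlapped-by retro: onboarding, reindex, snapshot, sync_call.
Via onboarding — items with X during onboarding: none.
Via reindex — items with X during reindex: planning.
Via snapshot — items with X during snapshot: onboarding, planning.
Via sync_call — items with X during sync_call: onboarding, planning.
Union: onboarding, planning.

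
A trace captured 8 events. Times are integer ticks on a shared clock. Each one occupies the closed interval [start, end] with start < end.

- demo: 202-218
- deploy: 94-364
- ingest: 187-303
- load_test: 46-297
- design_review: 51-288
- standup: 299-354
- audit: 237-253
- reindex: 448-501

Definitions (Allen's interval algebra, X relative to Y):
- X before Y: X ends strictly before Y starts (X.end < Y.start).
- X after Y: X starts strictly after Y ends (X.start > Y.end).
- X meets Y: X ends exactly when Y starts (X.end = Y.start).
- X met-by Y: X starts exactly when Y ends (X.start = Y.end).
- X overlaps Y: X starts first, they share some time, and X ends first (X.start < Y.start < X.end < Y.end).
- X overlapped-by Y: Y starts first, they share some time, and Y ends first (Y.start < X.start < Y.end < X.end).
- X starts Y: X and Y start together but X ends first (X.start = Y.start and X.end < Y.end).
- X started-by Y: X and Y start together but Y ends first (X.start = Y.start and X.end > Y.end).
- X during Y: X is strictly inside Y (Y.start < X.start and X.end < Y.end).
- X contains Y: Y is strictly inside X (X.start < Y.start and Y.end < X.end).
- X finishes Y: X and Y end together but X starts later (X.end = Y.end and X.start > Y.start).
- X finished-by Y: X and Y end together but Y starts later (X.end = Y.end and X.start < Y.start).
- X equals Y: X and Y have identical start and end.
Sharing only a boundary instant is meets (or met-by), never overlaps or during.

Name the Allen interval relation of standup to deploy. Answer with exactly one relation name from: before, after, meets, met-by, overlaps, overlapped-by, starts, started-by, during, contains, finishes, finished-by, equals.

standup = [299, 354]; deploy = [94, 364].
Compare endpoints: standup.start > deploy.start, standup.start < deploy.end, standup.end > deploy.start, standup.end < deploy.end.
That pattern is 'during'.

during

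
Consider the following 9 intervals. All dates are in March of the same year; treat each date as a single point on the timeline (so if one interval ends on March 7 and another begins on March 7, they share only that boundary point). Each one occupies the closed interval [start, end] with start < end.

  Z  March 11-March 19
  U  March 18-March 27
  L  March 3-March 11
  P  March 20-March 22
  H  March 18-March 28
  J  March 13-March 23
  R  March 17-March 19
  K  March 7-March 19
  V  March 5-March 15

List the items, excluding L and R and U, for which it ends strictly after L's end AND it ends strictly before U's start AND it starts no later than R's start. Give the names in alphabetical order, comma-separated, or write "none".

Conditions: its end is strictly after L's end (X.end > March 11) AND its end is strictly before U's start (X.end < March 18) AND its start is no later than R's start (X.start <= March 17).
H: end March 28 > March 11? ✓; end March 28 < March 18? ✗; start March 18 <= March 17? ✗ → no.
J: end March 23 > March 11? ✓; end March 23 < March 18? ✗; start March 13 <= March 17? ✓ → no.
K: end March 19 > March 11? ✓; end March 19 < March 18? ✗; start March 7 <= March 17? ✓ → no.
P: end March 22 > March 11? ✓; end March 22 < March 18? ✗; start March 20 <= March 17? ✗ → no.
V: end March 15 > March 11? ✓; end March 15 < March 18? ✓; start March 5 <= March 17? ✓ → yes.
Z: end March 19 > March 11? ✓; end March 19 < March 18? ✗; start March 11 <= March 17? ✓ → no.
Result: V.

V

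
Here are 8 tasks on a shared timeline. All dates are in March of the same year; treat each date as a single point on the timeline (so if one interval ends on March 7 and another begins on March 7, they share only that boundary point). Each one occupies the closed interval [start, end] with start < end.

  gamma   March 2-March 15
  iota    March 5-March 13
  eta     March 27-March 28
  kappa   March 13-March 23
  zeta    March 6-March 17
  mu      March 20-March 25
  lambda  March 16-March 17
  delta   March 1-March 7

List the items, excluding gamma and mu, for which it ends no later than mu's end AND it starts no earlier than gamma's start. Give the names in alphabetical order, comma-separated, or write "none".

Conditions: its end is no later than mu's end (X.end <= March 25) AND its start is no earlier than gamma's start (X.start >= March 2).
delta: end March 7 <= March 25? ✓; start March 1 >= March 2? ✗ → no.
eta: end March 28 <= March 25? ✗; start March 27 >= March 2? ✓ → no.
iota: end March 13 <= March 25? ✓; start March 5 >= March 2? ✓ → yes.
kappa: end March 23 <= March 25? ✓; start March 13 >= March 2? ✓ → yes.
lambda: end March 17 <= March 25? ✓; start March 16 >= March 2? ✓ → yes.
zeta: end March 17 <= March 25? ✓; start March 6 >= March 2? ✓ → yes.
Result: iota, kappa, lambda, zeta.

iota, kappa, lambda, zeta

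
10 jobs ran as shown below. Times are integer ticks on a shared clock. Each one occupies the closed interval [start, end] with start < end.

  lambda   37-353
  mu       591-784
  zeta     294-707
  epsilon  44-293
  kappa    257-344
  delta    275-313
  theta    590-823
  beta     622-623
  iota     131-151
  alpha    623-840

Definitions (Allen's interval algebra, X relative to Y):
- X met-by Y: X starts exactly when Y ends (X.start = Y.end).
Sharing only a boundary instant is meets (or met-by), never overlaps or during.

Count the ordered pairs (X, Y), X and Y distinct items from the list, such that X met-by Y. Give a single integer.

1

Checking all 90 ordered pairs for relation 'met-by'; matching pairs in alphabetical order:
(alpha, beta): alpha met-by beta ✓
Count: 1.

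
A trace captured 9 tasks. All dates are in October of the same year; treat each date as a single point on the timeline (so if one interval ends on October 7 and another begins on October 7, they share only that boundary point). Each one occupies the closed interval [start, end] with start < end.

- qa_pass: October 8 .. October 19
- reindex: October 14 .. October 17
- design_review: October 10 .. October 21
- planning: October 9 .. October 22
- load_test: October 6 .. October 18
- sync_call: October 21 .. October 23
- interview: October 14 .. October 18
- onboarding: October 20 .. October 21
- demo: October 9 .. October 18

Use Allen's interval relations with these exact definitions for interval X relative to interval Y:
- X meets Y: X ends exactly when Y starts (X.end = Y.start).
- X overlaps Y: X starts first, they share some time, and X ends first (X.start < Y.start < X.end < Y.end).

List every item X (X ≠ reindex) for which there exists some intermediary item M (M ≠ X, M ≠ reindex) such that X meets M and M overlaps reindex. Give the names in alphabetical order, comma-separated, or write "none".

none

Target reindex = [October 14, October 17].
Intermediaries M with M overlaps reindex: none.
Union: none.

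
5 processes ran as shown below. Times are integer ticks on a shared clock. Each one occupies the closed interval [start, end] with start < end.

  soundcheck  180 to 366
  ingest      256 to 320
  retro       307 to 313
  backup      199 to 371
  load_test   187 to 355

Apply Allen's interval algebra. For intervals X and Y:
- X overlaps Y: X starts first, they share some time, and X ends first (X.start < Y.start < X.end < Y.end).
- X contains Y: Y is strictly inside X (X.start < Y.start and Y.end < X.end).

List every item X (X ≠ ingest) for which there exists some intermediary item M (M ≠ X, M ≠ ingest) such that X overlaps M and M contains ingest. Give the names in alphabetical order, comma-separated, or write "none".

load_test, soundcheck

Target ingest = [256, 320].
Intermediaries M with M contains ingest: backup, load_test, soundcheck.
Via backup — items with X overlaps backup: load_test, soundcheck.
Via load_test — items with X overlaps load_test: none.
Via soundcheck — items with X overlaps soundcheck: none.
Union: load_test, soundcheck.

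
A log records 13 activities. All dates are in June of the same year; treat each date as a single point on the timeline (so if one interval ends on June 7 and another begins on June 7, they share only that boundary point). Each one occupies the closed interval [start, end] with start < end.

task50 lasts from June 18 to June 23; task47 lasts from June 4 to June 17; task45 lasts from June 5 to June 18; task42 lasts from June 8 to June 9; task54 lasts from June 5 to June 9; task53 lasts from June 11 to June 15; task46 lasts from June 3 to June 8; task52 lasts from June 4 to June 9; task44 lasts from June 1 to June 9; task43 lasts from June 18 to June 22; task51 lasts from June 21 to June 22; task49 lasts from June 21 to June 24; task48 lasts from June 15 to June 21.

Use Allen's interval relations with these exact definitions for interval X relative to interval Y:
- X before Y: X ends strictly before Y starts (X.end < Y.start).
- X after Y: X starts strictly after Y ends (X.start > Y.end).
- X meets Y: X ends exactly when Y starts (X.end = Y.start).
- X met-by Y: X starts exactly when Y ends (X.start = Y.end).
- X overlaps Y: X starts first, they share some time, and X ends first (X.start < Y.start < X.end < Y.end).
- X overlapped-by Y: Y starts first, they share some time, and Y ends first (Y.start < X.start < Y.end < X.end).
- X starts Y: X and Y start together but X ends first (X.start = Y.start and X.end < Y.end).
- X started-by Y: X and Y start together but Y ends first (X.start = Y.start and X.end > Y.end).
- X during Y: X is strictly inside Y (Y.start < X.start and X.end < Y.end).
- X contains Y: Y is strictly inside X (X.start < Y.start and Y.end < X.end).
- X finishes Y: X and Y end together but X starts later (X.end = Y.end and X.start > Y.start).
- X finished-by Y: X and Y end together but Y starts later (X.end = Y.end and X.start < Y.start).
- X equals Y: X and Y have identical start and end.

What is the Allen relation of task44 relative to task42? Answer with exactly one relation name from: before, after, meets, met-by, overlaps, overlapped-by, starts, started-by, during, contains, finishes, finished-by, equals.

finished-by

task44 = [June 1, June 9]; task42 = [June 8, June 9].
Compare endpoints: task44.start < task42.start, task44.start < task42.end, task44.end > task42.start, task44.end = task42.end.
That pattern is 'finished-by'.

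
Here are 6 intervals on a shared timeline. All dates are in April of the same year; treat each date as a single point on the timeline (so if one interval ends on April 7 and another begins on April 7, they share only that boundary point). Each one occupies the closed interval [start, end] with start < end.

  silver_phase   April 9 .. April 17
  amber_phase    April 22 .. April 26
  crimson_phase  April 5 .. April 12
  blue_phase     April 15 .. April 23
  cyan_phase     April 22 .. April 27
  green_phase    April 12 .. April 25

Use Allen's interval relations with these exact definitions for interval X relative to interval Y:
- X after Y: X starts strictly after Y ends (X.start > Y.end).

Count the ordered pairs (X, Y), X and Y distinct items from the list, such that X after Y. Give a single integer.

5

Checking all 30 ordered pairs for relation 'after'; matching pairs in alphabetical order:
(amber_phase, crimson_phase): amber_phase after crimson_phase ✓
(amber_phase, silver_phase): amber_phase after silver_phase ✓
(blue_phase, crimson_phase): blue_phase after crimson_phase ✓
(cyan_phase, crimson_phase): cyan_phase after crimson_phase ✓
(cyan_phase, silver_phase): cyan_phase after silver_phase ✓
Count: 5.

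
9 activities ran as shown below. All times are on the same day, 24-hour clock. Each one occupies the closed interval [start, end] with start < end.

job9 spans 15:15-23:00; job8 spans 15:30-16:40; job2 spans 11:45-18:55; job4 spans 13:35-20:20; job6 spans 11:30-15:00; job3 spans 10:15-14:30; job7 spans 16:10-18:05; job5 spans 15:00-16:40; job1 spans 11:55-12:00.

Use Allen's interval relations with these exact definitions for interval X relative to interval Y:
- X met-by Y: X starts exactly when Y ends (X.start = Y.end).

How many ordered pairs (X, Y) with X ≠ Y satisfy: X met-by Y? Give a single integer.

Checking all 72 ordered pairs for relation 'met-by'; matching pairs in alphabetical order:
(job5, job6): job5 met-by job6 ✓
Count: 1.

1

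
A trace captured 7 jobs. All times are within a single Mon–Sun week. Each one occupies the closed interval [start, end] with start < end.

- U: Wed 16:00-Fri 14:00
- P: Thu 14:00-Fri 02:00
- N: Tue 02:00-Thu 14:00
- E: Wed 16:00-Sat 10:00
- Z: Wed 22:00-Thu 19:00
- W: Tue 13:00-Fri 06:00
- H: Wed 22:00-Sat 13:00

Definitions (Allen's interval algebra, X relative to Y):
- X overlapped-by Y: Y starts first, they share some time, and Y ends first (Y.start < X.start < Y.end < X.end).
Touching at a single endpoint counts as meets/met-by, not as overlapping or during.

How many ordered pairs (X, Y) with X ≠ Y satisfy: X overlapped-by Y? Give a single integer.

Checking all 42 ordered pairs for relation 'overlapped-by'; matching pairs in alphabetical order:
(E, N): E overlapped-by N ✓
(E, W): E overlapped-by W ✓
(H, E): H overlapped-by E ✓
(H, N): H overlapped-by N ✓
(H, U): H overlapped-by U ✓
(H, W): H overlapped-by W ✓
(P, Z): P overlapped-by Z ✓
(U, N): U overlapped-by N ✓
(U, W): U overlapped-by W ✓
(W, N): W overlapped-by N ✓
(Z, N): Z overlapped-by N ✓
Count: 11.

11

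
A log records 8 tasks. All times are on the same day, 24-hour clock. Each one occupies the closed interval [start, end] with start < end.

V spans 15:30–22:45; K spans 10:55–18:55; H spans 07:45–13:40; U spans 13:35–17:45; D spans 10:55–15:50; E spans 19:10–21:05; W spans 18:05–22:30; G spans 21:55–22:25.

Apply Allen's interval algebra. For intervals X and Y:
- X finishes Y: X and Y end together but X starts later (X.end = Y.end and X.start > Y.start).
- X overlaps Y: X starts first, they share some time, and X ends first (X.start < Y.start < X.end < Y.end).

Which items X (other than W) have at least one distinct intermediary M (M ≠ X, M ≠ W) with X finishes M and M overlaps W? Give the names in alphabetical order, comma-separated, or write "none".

Target W = [18:05, 22:30].
Intermediaries M with M overlaps W: K.
Via K — items with X finishes K: none.
Union: none.

none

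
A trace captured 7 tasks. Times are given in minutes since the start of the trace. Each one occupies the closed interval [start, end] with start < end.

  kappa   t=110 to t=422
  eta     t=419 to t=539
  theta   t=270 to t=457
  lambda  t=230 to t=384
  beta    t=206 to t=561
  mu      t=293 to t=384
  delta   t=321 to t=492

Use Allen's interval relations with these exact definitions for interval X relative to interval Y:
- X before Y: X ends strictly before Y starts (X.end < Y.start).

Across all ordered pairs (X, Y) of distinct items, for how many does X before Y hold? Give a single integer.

2

Checking all 42 ordered pairs for relation 'before'; matching pairs in alphabetical order:
(lambda, eta): lambda before eta ✓
(mu, eta): mu before eta ✓
Count: 2.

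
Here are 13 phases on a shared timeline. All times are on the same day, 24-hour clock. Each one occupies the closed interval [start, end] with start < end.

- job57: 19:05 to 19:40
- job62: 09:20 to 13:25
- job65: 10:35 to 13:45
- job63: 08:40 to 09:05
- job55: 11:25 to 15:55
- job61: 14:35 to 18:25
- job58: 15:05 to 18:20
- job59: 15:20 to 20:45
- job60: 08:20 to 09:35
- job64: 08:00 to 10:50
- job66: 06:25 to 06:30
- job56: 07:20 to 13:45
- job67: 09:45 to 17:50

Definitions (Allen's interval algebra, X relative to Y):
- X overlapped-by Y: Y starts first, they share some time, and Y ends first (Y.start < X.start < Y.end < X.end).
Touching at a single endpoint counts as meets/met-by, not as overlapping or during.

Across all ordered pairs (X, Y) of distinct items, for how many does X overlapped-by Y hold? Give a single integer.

18

Checking all 156 ordered pairs for relation 'overlapped-by'; matching pairs in alphabetical order:
(job55, job56): job55 overlapped-by job56 ✓
(job55, job62): job55 overlapped-by job62 ✓
(job55, job65): job55 overlapped-by job65 ✓
(job58, job55): job58 overlapped-by job55 ✓
(job58, job67): job58 overlapped-by job67 ✓
(job59, job55): job59 overlapped-by job55 ✓
(job59, job58): job59 overlapped-by job58 ✓
(job59, job61): job59 overlapped-by job61 ✓
(job59, job67): job59 overlapped-by job67 ✓
(job61, job55): job61 overlapped-by job55 ✓
(job61, job67): job61 overlapped-by job67 ✓
(job62, job60): job62 overlapped-by job60 ✓
(job62, job64): job62 overlapped-by job64 ✓
(job65, job62): job65 overlapped-by job62 ✓
(job65, job64): job65 overlapped-by job64 ✓
(job67, job56): job67 overlapped-by job56 ✓
(job67, job62): job67 overlapped-by job62 ✓
(job67, job64): job67 overlapped-by job64 ✓
Count: 18.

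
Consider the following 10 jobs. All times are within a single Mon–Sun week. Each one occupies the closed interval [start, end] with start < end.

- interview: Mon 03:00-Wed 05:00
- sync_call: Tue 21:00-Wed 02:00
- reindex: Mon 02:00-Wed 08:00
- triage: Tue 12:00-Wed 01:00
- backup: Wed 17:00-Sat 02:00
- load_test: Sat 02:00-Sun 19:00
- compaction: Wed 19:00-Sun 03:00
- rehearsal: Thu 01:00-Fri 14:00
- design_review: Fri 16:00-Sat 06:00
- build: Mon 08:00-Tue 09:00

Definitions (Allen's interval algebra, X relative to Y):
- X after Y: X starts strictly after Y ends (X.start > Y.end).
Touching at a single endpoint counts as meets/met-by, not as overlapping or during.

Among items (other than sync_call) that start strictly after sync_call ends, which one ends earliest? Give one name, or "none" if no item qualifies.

Target sync_call = [Tue 21:00, Wed 02:00].
backup [Wed 17:00, Sat 02:00] → after → candidate.
build [Mon 08:00, Tue 09:00] → before → excluded.
compaction [Wed 19:00, Sun 03:00] → after → candidate.
design_review [Fri 16:00, Sat 06:00] → after → candidate.
interview [Mon 03:00, Wed 05:00] → contains → excluded.
load_test [Sat 02:00, Sun 19:00] → after → candidate.
rehearsal [Thu 01:00, Fri 14:00] → after → candidate.
reindex [Mon 02:00, Wed 08:00] → contains → excluded.
triage [Tue 12:00, Wed 01:00] → overlaps → excluded.
Among candidates, earliest end is Fri 14:00 → rehearsal.

rehearsal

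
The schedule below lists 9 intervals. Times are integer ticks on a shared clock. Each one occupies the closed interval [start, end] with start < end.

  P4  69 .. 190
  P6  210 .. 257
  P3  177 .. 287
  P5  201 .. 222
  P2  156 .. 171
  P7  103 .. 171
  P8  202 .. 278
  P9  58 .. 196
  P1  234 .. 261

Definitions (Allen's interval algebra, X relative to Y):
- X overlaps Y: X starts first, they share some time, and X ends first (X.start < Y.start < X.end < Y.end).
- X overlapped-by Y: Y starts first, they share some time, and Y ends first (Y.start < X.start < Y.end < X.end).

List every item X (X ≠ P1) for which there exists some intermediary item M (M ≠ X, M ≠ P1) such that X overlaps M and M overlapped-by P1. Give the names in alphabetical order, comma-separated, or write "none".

Target P1 = [234, 261].
Intermediaries M with M overlapped-by P1: none.
Union: none.

none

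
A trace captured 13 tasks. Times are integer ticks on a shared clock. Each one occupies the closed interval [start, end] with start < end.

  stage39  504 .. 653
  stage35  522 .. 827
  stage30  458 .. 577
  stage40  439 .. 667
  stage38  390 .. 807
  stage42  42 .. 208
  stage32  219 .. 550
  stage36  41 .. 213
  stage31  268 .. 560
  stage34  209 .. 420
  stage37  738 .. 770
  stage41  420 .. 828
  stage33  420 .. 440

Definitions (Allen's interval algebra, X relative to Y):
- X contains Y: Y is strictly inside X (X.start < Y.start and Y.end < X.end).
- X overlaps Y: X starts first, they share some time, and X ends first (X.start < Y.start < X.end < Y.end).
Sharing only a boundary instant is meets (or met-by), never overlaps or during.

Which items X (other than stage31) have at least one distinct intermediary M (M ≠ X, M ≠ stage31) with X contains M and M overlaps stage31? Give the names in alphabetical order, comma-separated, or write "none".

Target stage31 = [268, 560].
Intermediaries M with M overlaps stage31: stage32, stage34.
Via stage32 — items with X contains stage32: none.
Via stage34 — items with X contains stage34: none.
Union: none.

none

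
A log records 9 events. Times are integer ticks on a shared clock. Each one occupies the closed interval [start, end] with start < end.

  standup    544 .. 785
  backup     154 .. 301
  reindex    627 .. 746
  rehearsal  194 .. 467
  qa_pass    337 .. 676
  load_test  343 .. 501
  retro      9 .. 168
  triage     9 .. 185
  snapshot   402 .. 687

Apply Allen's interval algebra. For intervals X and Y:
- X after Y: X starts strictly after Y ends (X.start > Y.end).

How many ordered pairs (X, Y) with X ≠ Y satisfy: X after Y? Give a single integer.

21

Checking all 72 ordered pairs for relation 'after'; matching pairs in alphabetical order:
(load_test, backup): load_test after backup ✓
(load_test, retro): load_test after retro ✓
(load_test, triage): load_test after triage ✓
(qa_pass, backup): qa_pass after backup ✓
(qa_pass, retro): qa_pass after retro ✓
(qa_pass, triage): qa_pass after triage ✓
(rehearsal, retro): rehearsal after retro ✓
(rehearsal, triage): rehearsal after triage ✓
(reindex, backup): reindex after backup ✓
(reindex, load_test): reindex after load_test ✓
(reindex, rehearsal): reindex after rehearsal ✓
(reindex, retro): reindex after retro ✓
(reindex, triage): reindex after triage ✓
(snapshot, backup): snapshot after backup ✓
(snapshot, retro): snapshot after retro ✓
(snapshot, triage): snapshot after triage ✓
(standup, backup): standup after backup ✓
(standup, load_test): standup after load_test ✓
(standup, rehearsal): standup after rehearsal ✓
(standup, retro): standup after retro ✓
(standup, triage): standup after triage ✓
Count: 21.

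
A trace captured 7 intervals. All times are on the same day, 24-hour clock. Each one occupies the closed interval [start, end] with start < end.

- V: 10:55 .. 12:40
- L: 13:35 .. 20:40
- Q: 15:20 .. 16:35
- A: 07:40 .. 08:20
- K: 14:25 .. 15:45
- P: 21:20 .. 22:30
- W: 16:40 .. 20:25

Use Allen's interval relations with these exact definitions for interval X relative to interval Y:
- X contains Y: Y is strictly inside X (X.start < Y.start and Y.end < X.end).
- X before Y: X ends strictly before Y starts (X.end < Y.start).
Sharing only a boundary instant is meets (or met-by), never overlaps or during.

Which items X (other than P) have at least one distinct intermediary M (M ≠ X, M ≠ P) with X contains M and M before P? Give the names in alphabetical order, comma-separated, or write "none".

L

Target P = [21:20, 22:30].
Intermediaries M with M before P: A, K, L, Q, V, W.
Via A — items with X contains A: none.
Via K — items with X contains K: L.
Via L — items with X contains L: none.
Via Q — items with X contains Q: L.
Via V — items with X contains V: none.
Via W — items with X contains W: L.
Union: L.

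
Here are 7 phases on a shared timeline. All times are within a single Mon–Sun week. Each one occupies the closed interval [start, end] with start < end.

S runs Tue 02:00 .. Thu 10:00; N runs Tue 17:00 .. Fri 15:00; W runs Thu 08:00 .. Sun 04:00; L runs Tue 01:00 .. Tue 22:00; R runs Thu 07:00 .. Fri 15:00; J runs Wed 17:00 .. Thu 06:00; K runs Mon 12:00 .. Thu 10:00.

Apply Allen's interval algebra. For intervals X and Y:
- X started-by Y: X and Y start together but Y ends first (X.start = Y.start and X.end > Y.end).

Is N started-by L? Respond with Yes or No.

N = [Tue 17:00, Fri 15:00], L = [Tue 01:00, Tue 22:00].
Actual relation of N to L: overlapped-by.
Asked whether 'started-by' holds → No.

No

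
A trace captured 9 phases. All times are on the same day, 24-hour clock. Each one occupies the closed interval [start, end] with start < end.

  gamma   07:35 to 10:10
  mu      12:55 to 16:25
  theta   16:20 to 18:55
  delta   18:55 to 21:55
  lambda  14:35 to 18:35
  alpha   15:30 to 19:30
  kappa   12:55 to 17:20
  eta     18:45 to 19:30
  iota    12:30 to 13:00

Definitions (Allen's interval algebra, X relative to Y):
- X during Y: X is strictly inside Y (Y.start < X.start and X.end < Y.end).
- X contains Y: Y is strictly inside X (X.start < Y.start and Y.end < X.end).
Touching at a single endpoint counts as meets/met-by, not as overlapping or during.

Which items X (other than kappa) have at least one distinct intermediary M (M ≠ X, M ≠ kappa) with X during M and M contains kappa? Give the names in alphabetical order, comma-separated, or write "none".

none

Target kappa = [12:55, 17:20].
Intermediaries M with M contains kappa: none.
Union: none.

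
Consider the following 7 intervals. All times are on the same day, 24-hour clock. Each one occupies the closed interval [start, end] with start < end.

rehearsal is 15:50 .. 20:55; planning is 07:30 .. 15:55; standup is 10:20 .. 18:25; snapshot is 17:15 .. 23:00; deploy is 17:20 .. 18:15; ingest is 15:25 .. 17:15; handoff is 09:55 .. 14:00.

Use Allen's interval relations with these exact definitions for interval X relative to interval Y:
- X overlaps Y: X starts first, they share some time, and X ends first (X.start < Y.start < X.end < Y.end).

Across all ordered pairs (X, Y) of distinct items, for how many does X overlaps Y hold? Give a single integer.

Checking all 42 ordered pairs for relation 'overlaps'; matching pairs in alphabetical order:
(handoff, standup): handoff overlaps standup ✓
(ingest, rehearsal): ingest overlaps rehearsal ✓
(planning, ingest): planning overlaps ingest ✓
(planning, rehearsal): planning overlaps rehearsal ✓
(planning, standup): planning overlaps standup ✓
(rehearsal, snapshot): rehearsal overlaps snapshot ✓
(standup, rehearsal): standup overlaps rehearsal ✓
(standup, snapshot): standup overlaps snapshot ✓
Count: 8.

8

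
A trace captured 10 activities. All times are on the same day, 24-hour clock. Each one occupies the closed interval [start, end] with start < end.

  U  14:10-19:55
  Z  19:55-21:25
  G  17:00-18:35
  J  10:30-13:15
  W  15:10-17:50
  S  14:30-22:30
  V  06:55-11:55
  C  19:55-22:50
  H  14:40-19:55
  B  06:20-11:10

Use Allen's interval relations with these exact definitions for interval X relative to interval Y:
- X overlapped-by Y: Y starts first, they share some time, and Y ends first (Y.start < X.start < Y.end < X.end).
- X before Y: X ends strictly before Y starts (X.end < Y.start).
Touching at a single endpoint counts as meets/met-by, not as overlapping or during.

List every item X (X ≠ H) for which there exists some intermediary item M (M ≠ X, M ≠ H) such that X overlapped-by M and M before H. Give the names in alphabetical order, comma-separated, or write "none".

J, V

Target H = [14:40, 19:55].
Intermediaries M with M before H: B, J, V.
Via B — items with X overlapped-by B: J, V.
Via J — items with X overlapped-by J: none.
Via V — items with X overlapped-by V: J.
Union: J, V.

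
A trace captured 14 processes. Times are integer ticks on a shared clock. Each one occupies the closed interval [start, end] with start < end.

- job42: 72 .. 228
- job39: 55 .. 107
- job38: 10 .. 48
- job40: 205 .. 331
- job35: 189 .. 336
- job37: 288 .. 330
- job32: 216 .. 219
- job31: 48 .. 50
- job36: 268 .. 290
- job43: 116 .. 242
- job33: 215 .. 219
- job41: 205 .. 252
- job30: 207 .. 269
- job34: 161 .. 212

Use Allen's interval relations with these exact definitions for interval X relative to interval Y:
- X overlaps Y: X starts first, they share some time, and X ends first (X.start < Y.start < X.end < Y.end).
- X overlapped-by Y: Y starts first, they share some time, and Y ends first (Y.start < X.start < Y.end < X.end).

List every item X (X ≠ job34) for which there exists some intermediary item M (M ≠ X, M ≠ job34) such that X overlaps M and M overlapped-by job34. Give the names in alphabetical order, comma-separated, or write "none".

Target job34 = [161, 212].
Intermediaries M with M overlapped-by job34: job30, job35, job40, job41.
Via job30 — items with X overlaps job30: job41, job42, job43.
Via job35 — items with X overlaps job35: job42, job43.
Via job40 — items with X overlaps job40: job42, job43.
Via job41 — items with X overlaps job41: job42, job43.
Union: job41, job42, job43.

job41, job42, job43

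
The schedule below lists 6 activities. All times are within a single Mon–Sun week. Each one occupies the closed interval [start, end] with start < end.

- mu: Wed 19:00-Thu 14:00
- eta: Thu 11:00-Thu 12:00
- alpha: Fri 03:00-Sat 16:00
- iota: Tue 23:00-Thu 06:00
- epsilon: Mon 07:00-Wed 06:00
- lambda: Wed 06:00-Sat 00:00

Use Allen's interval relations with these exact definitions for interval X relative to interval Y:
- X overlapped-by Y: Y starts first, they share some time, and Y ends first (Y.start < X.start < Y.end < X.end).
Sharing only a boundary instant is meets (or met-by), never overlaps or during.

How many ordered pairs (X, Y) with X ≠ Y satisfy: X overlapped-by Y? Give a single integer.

4

Checking all 30 ordered pairs for relation 'overlapped-by'; matching pairs in alphabetical order:
(alpha, lambda): alpha overlapped-by lambda ✓
(iota, epsilon): iota overlapped-by epsilon ✓
(lambda, iota): lambda overlapped-by iota ✓
(mu, iota): mu overlapped-by iota ✓
Count: 4.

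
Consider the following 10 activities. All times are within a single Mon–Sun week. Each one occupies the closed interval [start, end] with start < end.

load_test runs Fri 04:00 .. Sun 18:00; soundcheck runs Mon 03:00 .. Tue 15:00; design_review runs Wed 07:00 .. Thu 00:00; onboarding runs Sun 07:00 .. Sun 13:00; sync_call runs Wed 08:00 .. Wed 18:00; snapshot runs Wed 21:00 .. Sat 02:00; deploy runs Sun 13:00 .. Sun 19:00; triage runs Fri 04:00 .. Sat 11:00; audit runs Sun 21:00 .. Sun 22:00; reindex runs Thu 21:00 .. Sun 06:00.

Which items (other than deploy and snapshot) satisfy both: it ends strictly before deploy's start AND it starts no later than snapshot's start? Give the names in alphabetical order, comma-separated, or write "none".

Conditions: its end is strictly before deploy's start (X.end < Sun 13:00) AND its start is no later than snapshot's start (X.start <= Wed 21:00).
audit: end Sun 22:00 < Sun 13:00? ✗; start Sun 21:00 <= Wed 21:00? ✗ → no.
design_review: end Thu 00:00 < Sun 13:00? ✓; start Wed 07:00 <= Wed 21:00? ✓ → yes.
load_test: end Sun 18:00 < Sun 13:00? ✗; start Fri 04:00 <= Wed 21:00? ✗ → no.
onboarding: end Sun 13:00 < Sun 13:00? ✗; start Sun 07:00 <= Wed 21:00? ✗ → no.
reindex: end Sun 06:00 < Sun 13:00? ✓; start Thu 21:00 <= Wed 21:00? ✗ → no.
soundcheck: end Tue 15:00 < Sun 13:00? ✓; start Mon 03:00 <= Wed 21:00? ✓ → yes.
sync_call: end Wed 18:00 < Sun 13:00? ✓; start Wed 08:00 <= Wed 21:00? ✓ → yes.
triage: end Sat 11:00 < Sun 13:00? ✓; start Fri 04:00 <= Wed 21:00? ✗ → no.
Result: design_review, soundcheck, sync_call.

design_review, soundcheck, sync_call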